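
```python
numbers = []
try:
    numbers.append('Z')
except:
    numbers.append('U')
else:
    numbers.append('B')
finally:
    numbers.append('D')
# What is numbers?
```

Step-by-step execution trace:
1. try: `numbers.append('Z')` → numbers = ['Z']. No exception raised.
2. `except` is skipped.
3. `else` runs: `numbers.append('B')` → numbers = ['Z', 'B'].
4. `finally` always runs: `numbers.append('D')` → numbers = ['Z', 'B', 'D'].
Result: ['Z', 'B', 'D']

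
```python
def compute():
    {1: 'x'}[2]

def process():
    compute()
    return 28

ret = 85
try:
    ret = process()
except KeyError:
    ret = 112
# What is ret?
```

Step-by-step execution trace:
1. ret starts at 85.
2. try: `process()` calls `compute()`.
3. `compute()` evaluates `{1: 'x'}[2]`, which raises KeyError; it propagates through process (uncaught).
4. `return 28` in process is not reached; the assignment to ret does not complete.
5. `except KeyError` matches → ret = 112.
Result: 112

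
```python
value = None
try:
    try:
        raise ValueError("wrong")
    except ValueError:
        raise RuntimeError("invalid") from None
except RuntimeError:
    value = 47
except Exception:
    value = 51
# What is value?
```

Step-by-step execution trace:
1. Inner try raises ValueError; inner `except ValueError` catches it.
2. `raise RuntimeError(...) from None` raises RuntimeError (from None suppresses __context__, but the active exception is still RuntimeError).
3. Outer `except RuntimeError` matches → value = 47.
4. `except Exception` is not reached.
Result: 47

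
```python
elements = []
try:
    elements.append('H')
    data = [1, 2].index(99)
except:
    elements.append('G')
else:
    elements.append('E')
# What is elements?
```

Step-by-step execution trace:
1. try: `elements.append('H')` → elements = ['H'].
2. `data = [1, 2].index(99)` raises ValueError.
3. bare `except` matches → `elements.append('G')` → elements = ['H', 'G'].
4. `else` is skipped (an exception was raised).
Result: ['H', 'G']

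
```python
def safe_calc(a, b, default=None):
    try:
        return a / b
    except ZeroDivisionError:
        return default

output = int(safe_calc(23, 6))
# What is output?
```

Step-by-step execution trace:
1. `safe_calc(23, 6)` enters try: `return 23 / 6` → returns 3.8333333333333335. No exception raised.
2. `except ZeroDivisionError` is skipped.
3. `int(3.8333333333333335)` → 3 → output = 3.
Result: 3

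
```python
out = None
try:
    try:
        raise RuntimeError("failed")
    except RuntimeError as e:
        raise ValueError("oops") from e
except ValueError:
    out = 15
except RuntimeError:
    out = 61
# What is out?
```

Step-by-step execution trace:
1. Inner try raises RuntimeError; inner `except RuntimeError as e` catches it.
2. `raise ValueError(...) from e` raises ValueError (RuntimeError is attached as __cause__, but only ValueError is active).
3. Outer `except ValueError` matches → out = 15.
4. `except RuntimeError` is not reached.
Result: 15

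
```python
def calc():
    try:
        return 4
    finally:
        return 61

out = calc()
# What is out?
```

Step-by-step execution trace:
1. `calc()` enters try: `return 4` sets pending return value 4.
2. Before returning, `finally: return 61` runs and overrides the pending return.
3. calc() returns 61 → out = 61.
Result: 61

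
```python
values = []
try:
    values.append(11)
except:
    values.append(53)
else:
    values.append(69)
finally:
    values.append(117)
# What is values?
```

Step-by-step execution trace:
1. try: `values.append(11)` → values = [11]. No exception raised.
2. `except` is skipped.
3. `else` runs: `values.append(69)` → values = [11, 69].
4. `finally` always runs: `values.append(117)` → values = [11, 69, 117].
Result: [11, 69, 117]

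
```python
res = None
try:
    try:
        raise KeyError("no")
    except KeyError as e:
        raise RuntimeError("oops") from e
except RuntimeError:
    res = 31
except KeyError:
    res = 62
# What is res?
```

Step-by-step execution trace:
1. Inner try raises KeyError; inner `except KeyError as e` catches it.
2. `raise RuntimeError(...) from e` raises RuntimeError (KeyError is attached as __cause__, but only RuntimeError is active).
3. Outer `except RuntimeError` matches → res = 31.
4. `except KeyError` is not reached.
Result: 31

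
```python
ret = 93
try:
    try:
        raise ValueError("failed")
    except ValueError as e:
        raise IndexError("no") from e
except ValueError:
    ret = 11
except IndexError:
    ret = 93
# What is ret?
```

Step-by-step execution trace:
1. Inner try raises ValueError; inner `except ValueError as e` catches it.
2. `raise IndexError(...) from e` raises IndexError (ValueError is attached as __cause__, but only IndexError is active).
3. Outer `except ValueError` does not match IndexError; skipped.
4. Outer `except IndexError` matches → ret = 93.
Result: 93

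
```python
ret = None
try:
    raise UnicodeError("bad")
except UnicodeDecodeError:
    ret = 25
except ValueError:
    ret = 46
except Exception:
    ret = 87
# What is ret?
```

Step-by-step execution trace:
1. `raise UnicodeError(...)` raises UnicodeError.
2. `except UnicodeDecodeError` does not match (UnicodeError is not a subclass of UnicodeDecodeError); skipped.
3. `except ValueError` matches (UnicodeError is a subclass of ValueError) → ret = 46.
4. `except Exception` is not reached.
Result: 46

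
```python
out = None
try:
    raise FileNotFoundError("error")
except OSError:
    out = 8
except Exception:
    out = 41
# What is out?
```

Step-by-step execution trace:
1. `raise FileNotFoundError(...)` raises FileNotFoundError.
2. `except OSError` matches (FileNotFoundError is a subclass of OSError) → out = 8.
3. `except Exception` is not reached.
Result: 8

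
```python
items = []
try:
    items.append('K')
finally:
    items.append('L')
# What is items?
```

Step-by-step execution trace:
1. try: `items.append('K')` → items = ['K'].
2. The try body completes without raising.
3. finally always runs: `items.append('L')` → items = ['K', 'L'].
Result: ['K', 'L']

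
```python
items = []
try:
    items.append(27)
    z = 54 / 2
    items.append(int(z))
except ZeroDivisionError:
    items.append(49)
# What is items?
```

Step-by-step execution trace:
1. try: `items.append(27)` → items = [27].
2. `z = 54 / 2` → z = 27.0. No exception raised.
3. `items.append(int(z))` → items = [27, 27].
4. `except ZeroDivisionError` is skipped (no exception was raised).
Result: [27, 27]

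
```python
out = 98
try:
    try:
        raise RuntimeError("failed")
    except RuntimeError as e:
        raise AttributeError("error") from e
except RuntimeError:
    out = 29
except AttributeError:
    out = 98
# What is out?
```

Step-by-step execution trace:
1. Inner try raises RuntimeError; inner `except RuntimeError as e` catches it.
2. `raise AttributeError(...) from e` raises AttributeError (RuntimeError is attached as __cause__, but only AttributeError is active).
3. Outer `except RuntimeError` does not match AttributeError; skipped.
4. Outer `except AttributeError` matches → out = 98.
Result: 98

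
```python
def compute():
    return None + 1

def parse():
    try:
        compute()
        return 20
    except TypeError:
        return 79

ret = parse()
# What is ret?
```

Step-by-step execution trace:
1. `parse()` calls `compute()`.
2. `compute()` evaluates `None + 1`, which raises TypeError; it propagates to the caller.
3. `return 20` is not reached.
4. `except TypeError` in parse matches → returns 79.
5. ret = 79.
Result: 79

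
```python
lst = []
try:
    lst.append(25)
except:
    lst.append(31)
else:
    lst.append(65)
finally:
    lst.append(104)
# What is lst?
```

Step-by-step execution trace:
1. try: `lst.append(25)` → lst = [25]. No exception raised.
2. `except` is skipped.
3. `else` runs: `lst.append(65)` → lst = [25, 65].
4. `finally` always runs: `lst.append(104)` → lst = [25, 65, 104].
Result: [25, 65, 104]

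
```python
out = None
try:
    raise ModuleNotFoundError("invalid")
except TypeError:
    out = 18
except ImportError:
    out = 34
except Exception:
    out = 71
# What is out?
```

Step-by-step execution trace:
1. `raise ModuleNotFoundError(...)` raises ModuleNotFoundError.
2. `except TypeError` does not match (ModuleNotFoundError is not a subclass of TypeError); skipped.
3. `except ImportError` matches (ModuleNotFoundError is a subclass of ImportError) → out = 34.
4. `except Exception` is not reached.
Result: 34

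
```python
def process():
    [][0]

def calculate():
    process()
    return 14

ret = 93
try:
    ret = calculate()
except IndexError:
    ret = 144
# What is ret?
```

Step-by-step execution trace:
1. ret starts at 93.
2. try: `calculate()` calls `process()`.
3. `process()` evaluates `[][0]`, which raises IndexError; it propagates through calculate (uncaught).
4. `return 14` in calculate is not reached; the assignment to ret does not complete.
5. `except IndexError` matches → ret = 144.
Result: 144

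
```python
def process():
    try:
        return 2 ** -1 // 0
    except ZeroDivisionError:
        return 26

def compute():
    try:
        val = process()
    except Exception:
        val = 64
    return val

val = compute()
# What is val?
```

Step-by-step execution trace:
1. `compute()` calls `process()`.
2. In process: `2 ** -1 // 0` raises ZeroDivisionError; `except ZeroDivisionError` catches it → returns 26.
3. In compute: `val = process()` → val = 26. No exception reaches compute.
4. `except Exception` is skipped; compute returns 26.
5. val = 26.
Result: 26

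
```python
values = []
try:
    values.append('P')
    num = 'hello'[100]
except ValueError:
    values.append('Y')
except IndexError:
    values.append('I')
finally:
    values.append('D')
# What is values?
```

Step-by-step execution trace:
1. try: `values.append('P')` → values = ['P'].
2. `num = 'hello'[100]` raises IndexError.
3. `except ValueError` does not match IndexError; skipped.
4. `except IndexError` matches → `values.append('I')` → values = ['P', 'I'].
5. finally always runs: `values.append('D')` → values = ['P', 'I', 'D'].
Result: ['P', 'I', 'D']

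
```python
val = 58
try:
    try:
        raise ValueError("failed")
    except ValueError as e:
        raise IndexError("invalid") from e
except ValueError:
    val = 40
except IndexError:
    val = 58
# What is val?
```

Step-by-step execution trace:
1. Inner try raises ValueError; inner `except ValueError as e` catches it.
2. `raise IndexError(...) from e` raises IndexError (ValueError is attached as __cause__, but only IndexError is active).
3. Outer `except ValueError` does not match IndexError; skipped.
4. Outer `except IndexError` matches → val = 58.
Result: 58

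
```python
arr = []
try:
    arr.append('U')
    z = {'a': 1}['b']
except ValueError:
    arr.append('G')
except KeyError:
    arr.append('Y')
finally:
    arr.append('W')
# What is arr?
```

Step-by-step execution trace:
1. try: `arr.append('U')` → arr = ['U'].
2. `z = {'a': 1}['b']` raises KeyError.
3. `except ValueError` does not match KeyError; skipped.
4. `except KeyError` matches → `arr.append('Y')` → arr = ['U', 'Y'].
5. finally always runs: `arr.append('W')` → arr = ['U', 'Y', 'W'].
Result: ['U', 'Y', 'W']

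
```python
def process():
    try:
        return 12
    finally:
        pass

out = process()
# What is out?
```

Step-by-step execution trace:
1. `process()` enters try: `return 12` sets pending return value 12.
2. Before returning, `finally: pass` runs (no effect).
3. process() returns 12 → out = 12.
Result: 12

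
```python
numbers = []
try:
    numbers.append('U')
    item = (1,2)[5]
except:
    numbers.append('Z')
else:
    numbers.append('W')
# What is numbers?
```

Step-by-step execution trace:
1. try: `numbers.append('U')` → numbers = ['U'].
2. `item = (1,2)[5]` raises IndexError.
3. bare `except` matches → `numbers.append('Z')` → numbers = ['U', 'Z'].
4. `else` is skipped (an exception was raised).
Result: ['U', 'Z']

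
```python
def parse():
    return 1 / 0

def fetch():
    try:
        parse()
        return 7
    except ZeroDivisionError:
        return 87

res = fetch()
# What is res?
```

Step-by-step execution trace:
1. `fetch()` calls `parse()`.
2. `parse()` evaluates `1 / 0`, which raises ZeroDivisionError; it propagates to the caller.
3. `return 7` is not reached.
4. `except ZeroDivisionError` in fetch matches → returns 87.
5. res = 87.
Result: 87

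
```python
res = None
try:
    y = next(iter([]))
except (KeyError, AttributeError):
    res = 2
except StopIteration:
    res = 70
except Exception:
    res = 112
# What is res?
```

Step-by-step execution trace:
1. `y = next(iter([]))` raises StopIteration.
2. `except (KeyError, AttributeError)` does not match StopIteration; skipped.
3. `except StopIteration` matches (exact type match) → res = 70.
4. `except Exception` is not reached.
Result: 70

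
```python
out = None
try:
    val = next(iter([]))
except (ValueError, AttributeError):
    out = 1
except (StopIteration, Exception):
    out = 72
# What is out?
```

Step-by-step execution trace:
1. `val = next(iter([]))` raises StopIteration.
2. `except (ValueError, AttributeError)` does not match StopIteration; skipped.
3. `except (StopIteration, Exception)` matches (StopIteration is in the tuple) → out = 72.
Result: 72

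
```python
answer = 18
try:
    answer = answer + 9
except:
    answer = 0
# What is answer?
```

Step-by-step execution trace:
1. answer starts at 18.
2. try: `answer = answer + 9` → answer = 27. No exception raised.
3. `except` is skipped.
Result: 27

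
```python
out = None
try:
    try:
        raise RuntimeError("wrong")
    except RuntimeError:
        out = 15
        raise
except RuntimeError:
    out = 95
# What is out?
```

Step-by-step execution trace:
1. Inner try: `raise RuntimeError("wrong")` raises RuntimeError.
2. Inner `except RuntimeError` matches → out = 15.
3. bare `raise` re-raises the same RuntimeError.
4. Outer `except RuntimeError` matches → out = 95.
Result: 95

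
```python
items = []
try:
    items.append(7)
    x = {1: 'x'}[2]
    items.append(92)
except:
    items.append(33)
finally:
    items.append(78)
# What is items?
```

Step-by-step execution trace:
1. try: `items.append(7)` → items = [7].
2. `x = {1: 'x'}[2]` raises KeyError; `items.append(92)` is not reached.
3. bare `except` matches → `items.append(33)` → items = [7, 33].
4. finally always runs: `items.append(78)` → items = [7, 33, 78].
Result: [7, 33, 78]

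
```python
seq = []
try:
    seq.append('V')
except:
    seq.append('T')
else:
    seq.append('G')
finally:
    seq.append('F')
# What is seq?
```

Step-by-step execution trace:
1. try: `seq.append('V')` → seq = ['V']. No exception raised.
2. `except` is skipped.
3. `else` runs: `seq.append('G')` → seq = ['V', 'G'].
4. `finally` always runs: `seq.append('F')` → seq = ['V', 'G', 'F'].
Result: ['V', 'G', 'F']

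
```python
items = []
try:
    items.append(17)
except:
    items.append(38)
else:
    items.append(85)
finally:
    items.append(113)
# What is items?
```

Step-by-step execution trace:
1. try: `items.append(17)` → items = [17]. No exception raised.
2. `except` is skipped.
3. `else` runs: `items.append(85)` → items = [17, 85].
4. `finally` always runs: `items.append(113)` → items = [17, 85, 113].
Result: [17, 85, 113]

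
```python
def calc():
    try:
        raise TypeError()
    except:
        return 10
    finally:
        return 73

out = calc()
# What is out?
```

Step-by-step execution trace:
1. `calc()` enters try: `raise TypeError()` raises TypeError.
2. bare `except` matches → `return 10` sets pending return value 10.
3. Before returning, `finally: return 73` runs and overrides the pending return.
4. calc() returns 73 → out = 73.
Result: 73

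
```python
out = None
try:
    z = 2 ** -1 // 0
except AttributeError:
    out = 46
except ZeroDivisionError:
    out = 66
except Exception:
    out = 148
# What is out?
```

Step-by-step execution trace:
1. `z = 2 ** -1 // 0` raises ZeroDivisionError.
2. `except AttributeError` does not match ZeroDivisionError; skipped.
3. `except ZeroDivisionError` matches → out = 66.
4. Remaining except clauses are skipped.
Result: 66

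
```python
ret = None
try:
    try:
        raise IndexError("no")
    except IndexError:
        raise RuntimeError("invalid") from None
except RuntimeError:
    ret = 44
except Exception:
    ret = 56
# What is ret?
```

Step-by-step execution trace:
1. Inner try raises IndexError; inner `except IndexError` catches it.
2. `raise RuntimeError(...) from None` raises RuntimeError (from None suppresses __context__, but the active exception is still RuntimeError).
3. Outer `except RuntimeError` matches → ret = 44.
4. `except Exception` is not reached.
Result: 44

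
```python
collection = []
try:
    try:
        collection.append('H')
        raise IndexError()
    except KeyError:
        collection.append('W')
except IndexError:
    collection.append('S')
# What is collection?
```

Step-by-step execution trace:
1. Inner try: `collection.append('H')` → collection = ['H'].
2. `raise IndexError()` raises IndexError.
3. Inner `except KeyError` does not match IndexError; exception propagates to outer try.
4. Outer `except IndexError` matches → `collection.append('S')` → collection = ['H', 'S'].
Result: ['H', 'S']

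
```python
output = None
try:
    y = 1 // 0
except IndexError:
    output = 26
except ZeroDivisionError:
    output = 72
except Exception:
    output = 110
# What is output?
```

Step-by-step execution trace:
1. `y = 1 // 0` raises ZeroDivisionError.
2. `except IndexError` does not match ZeroDivisionError; skipped.
3. `except ZeroDivisionError` matches → output = 72.
4. Remaining except clauses are skipped.
Result: 72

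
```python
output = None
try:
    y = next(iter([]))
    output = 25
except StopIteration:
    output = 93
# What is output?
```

Step-by-step execution trace:
1. `y = next(iter([]))` raises StopIteration.
2. `output = 25` is not reached.
3. `except StopIteration` matches → output = 93.
Result: 93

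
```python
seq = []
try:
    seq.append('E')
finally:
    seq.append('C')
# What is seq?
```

Step-by-step execution trace:
1. try: `seq.append('E')` → seq = ['E'].
2. The try body completes without raising.
3. finally always runs: `seq.append('C')` → seq = ['E', 'C'].
Result: ['E', 'C']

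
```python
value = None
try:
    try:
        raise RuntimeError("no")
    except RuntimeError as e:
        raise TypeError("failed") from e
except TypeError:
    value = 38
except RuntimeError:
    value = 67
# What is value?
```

Step-by-step execution trace:
1. Inner try raises RuntimeError; inner `except RuntimeError as e` catches it.
2. `raise TypeError(...) from e` raises TypeError (RuntimeError is attached as __cause__, but only TypeError is active).
3. Outer `except TypeError` matches → value = 38.
4. `except RuntimeError` is not reached.
Result: 38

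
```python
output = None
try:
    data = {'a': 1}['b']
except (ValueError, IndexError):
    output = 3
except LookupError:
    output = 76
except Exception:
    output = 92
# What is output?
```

Step-by-step execution trace:
1. `data = {'a': 1}['b']` raises KeyError.
2. `except (ValueError, IndexError)` does not match KeyError; skipped.
3. `except LookupError` matches (KeyError is a subclass of LookupError) → output = 76.
4. `except Exception` is not reached.
Result: 76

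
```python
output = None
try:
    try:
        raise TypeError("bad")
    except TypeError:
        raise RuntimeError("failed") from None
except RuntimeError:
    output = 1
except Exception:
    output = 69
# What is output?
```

Step-by-step execution trace:
1. Inner try raises TypeError; inner `except TypeError` catches it.
2. `raise RuntimeError(...) from None` raises RuntimeError (from None suppresses __context__, but the active exception is still RuntimeError).
3. Outer `except RuntimeError` matches → output = 1.
4. `except Exception` is not reached.
Result: 1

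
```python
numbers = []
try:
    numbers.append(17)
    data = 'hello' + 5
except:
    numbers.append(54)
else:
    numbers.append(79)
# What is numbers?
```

Step-by-step execution trace:
1. try: `numbers.append(17)` → numbers = [17].
2. `data = 'hello' + 5` raises TypeError.
3. bare `except` matches → `numbers.append(54)` → numbers = [17, 54].
4. `else` is skipped (an exception was raised).
Result: [17, 54]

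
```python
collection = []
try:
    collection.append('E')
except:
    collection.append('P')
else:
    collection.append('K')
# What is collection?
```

Step-by-step execution trace:
1. try: `collection.append('E')` → collection = ['E']. No exception raised.
2. `except` is skipped.
3. `else` runs (try completed without exception): `collection.append('K')` → collection = ['E', 'K'].
Result: ['E', 'K']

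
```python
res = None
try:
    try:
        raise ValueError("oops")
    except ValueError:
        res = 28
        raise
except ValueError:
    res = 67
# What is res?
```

Step-by-step execution trace:
1. Inner try: `raise ValueError("oops")` raises ValueError.
2. Inner `except ValueError` matches → res = 28.
3. bare `raise` re-raises the same ValueError.
4. Outer `except ValueError` matches → res = 67.
Result: 67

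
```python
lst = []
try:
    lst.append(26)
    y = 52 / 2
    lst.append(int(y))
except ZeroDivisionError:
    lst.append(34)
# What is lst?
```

Step-by-step execution trace:
1. try: `lst.append(26)` → lst = [26].
2. `y = 52 / 2` → y = 26.0. No exception raised.
3. `lst.append(int(y))` → lst = [26, 26].
4. `except ZeroDivisionError` is skipped (no exception was raised).
Result: [26, 26]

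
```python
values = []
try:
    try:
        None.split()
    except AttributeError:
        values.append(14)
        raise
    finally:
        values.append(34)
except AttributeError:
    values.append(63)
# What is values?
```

Step-by-step execution trace:
1. Inner try: `None.split()` raises AttributeError.
2. Inner `except AttributeError` matches → `values.append(14)` → values = [14].
3. bare `raise` re-raises AttributeError.
4. Inner `finally` runs during unwinding: `values.append(34)` → values = [14, 34].
5. Outer `except AttributeError` matches → `values.append(63)` → values = [14, 34, 63].
Result: [14, 34, 63]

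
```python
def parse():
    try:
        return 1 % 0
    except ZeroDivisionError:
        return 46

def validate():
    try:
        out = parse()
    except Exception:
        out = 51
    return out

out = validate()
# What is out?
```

Step-by-step execution trace:
1. `validate()` calls `parse()`.
2. In parse: `1 % 0` raises ZeroDivisionError; `except ZeroDivisionError` catches it → returns 46.
3. In validate: `out = parse()` → out = 46. No exception reaches validate.
4. `except Exception` is skipped; validate returns 46.
5. out = 46.
Result: 46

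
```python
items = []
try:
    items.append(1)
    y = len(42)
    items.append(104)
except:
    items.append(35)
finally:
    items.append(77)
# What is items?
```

Step-by-step execution trace:
1. try: `items.append(1)` → items = [1].
2. `y = len(42)` raises TypeError; `items.append(104)` is not reached.
3. bare `except` matches → `items.append(35)` → items = [1, 35].
4. finally always runs: `items.append(77)` → items = [1, 35, 77].
Result: [1, 35, 77]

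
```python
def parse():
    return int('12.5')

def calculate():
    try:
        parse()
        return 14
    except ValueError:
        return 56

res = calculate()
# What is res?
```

Step-by-step execution trace:
1. `calculate()` calls `parse()`.
2. `parse()` evaluates `int('12.5')`, which raises ValueError; it propagates to the caller.
3. `return 14` is not reached.
4. `except ValueError` in calculate matches → returns 56.
5. res = 56.
Result: 56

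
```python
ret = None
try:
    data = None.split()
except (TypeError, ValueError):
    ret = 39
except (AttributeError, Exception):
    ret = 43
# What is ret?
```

Step-by-step execution trace:
1. `data = None.split()` raises AttributeError.
2. `except (TypeError, ValueError)` does not match AttributeError; skipped.
3. `except (AttributeError, Exception)` matches (AttributeError is in the tuple) → ret = 43.
Result: 43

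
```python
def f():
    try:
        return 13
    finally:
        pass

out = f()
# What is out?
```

Step-by-step execution trace:
1. `f()` enters try: `return 13` sets pending return value 13.
2. Before returning, `finally: pass` runs (no effect).
3. f() returns 13 → out = 13.
Result: 13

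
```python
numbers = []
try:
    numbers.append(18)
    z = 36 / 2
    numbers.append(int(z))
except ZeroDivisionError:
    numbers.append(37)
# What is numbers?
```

Step-by-step execution trace:
1. try: `numbers.append(18)` → numbers = [18].
2. `z = 36 / 2` → z = 18.0. No exception raised.
3. `numbers.append(int(z))` → numbers = [18, 18].
4. `except ZeroDivisionError` is skipped (no exception was raised).
Result: [18, 18]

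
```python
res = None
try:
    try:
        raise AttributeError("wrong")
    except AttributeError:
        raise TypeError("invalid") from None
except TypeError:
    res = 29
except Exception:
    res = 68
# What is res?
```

Step-by-step execution trace:
1. Inner try raises AttributeError; inner `except AttributeError` catches it.
2. `raise TypeError(...) from None` raises TypeError (from None suppresses __context__, but the active exception is still TypeError).
3. Outer `except TypeError` matches → res = 29.
4. `except Exception` is not reached.
Result: 29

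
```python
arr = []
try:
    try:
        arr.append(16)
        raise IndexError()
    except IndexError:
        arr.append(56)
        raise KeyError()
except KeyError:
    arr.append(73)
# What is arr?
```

Step-by-step execution trace:
1. Inner try: `arr.append(16)` → arr = [16].
2. `raise IndexError()` raises IndexError.
3. Inner `except IndexError` matches → `arr.append(56)` → arr = [16, 56].
4. `raise KeyError()` raises KeyError; propagates to outer try.
5. Outer `except KeyError` matches → `arr.append(73)` → arr = [16, 56, 73].
Result: [16, 56, 73]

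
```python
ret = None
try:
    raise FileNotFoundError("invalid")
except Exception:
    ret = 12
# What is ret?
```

Step-by-step execution trace:
1. `raise FileNotFoundError(...)` raises FileNotFoundError.
2. `except Exception` matches (FileNotFoundError is a subclass of Exception) → ret = 12.
Result: 12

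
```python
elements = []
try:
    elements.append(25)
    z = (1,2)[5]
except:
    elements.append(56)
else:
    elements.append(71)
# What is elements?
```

Step-by-step execution trace:
1. try: `elements.append(25)` → elements = [25].
2. `z = (1,2)[5]` raises IndexError.
3. bare `except` matches → `elements.append(56)` → elements = [25, 56].
4. `else` is skipped (an exception was raised).
Result: [25, 56]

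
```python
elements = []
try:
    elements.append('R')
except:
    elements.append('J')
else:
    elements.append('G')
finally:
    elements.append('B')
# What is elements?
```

Step-by-step execution trace:
1. try: `elements.append('R')` → elements = ['R']. No exception raised.
2. `except` is skipped.
3. `else` runs: `elements.append('G')` → elements = ['R', 'G'].
4. `finally` always runs: `elements.append('B')` → elements = ['R', 'G', 'B'].
Result: ['R', 'G', 'B']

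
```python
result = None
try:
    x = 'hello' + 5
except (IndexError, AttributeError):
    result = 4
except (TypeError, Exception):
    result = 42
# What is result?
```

Step-by-step execution trace:
1. `x = 'hello' + 5` raises TypeError.
2. `except (IndexError, AttributeError)` does not match TypeError; skipped.
3. `except (TypeError, Exception)` matches (TypeError is in the tuple) → result = 42.
Result: 42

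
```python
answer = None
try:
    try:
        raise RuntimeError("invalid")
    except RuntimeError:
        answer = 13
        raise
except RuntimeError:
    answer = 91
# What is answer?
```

Step-by-step execution trace:
1. Inner try: `raise RuntimeError("invalid")` raises RuntimeError.
2. Inner `except RuntimeError` matches → answer = 13.
3. bare `raise` re-raises the same RuntimeError.
4. Outer `except RuntimeError` matches → answer = 91.
Result: 91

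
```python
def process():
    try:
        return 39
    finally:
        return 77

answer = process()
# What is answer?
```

Step-by-step execution trace:
1. `process()` enters try: `return 39` sets pending return value 39.
2. Before returning, `finally: return 77` runs and overrides the pending return.
3. process() returns 77 → answer = 77.
Result: 77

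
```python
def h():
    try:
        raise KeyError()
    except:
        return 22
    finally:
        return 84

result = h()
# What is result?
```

Step-by-step execution trace:
1. `h()` enters try: `raise KeyError()` raises KeyError.
2. bare `except` matches → `return 22` sets pending return value 22.
3. Before returning, `finally: return 84` runs and overrides the pending return.
4. h() returns 84 → result = 84.
Result: 84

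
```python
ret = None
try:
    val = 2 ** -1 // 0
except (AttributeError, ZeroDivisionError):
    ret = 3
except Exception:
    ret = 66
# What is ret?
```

Step-by-step execution trace:
1. `val = 2 ** -1 // 0` raises ZeroDivisionError.
2. `except (AttributeError, ZeroDivisionError)` matches (ZeroDivisionError is in the tuple) → ret = 3.
3. `except Exception` is not reached.
Result: 3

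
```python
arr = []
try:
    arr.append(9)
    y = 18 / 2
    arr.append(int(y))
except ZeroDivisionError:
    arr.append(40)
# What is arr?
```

Step-by-step execution trace:
1. try: `arr.append(9)` → arr = [9].
2. `y = 18 / 2` → y = 9.0. No exception raised.
3. `arr.append(int(y))` → arr = [9, 9].
4. `except ZeroDivisionError` is skipped (no exception was raised).
Result: [9, 9]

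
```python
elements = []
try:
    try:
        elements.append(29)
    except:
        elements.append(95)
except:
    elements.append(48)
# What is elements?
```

Step-by-step execution trace:
1. Inner try: `elements.append(29)` → elements = [29]. No exception raised.
2. Inner `except` is skipped.
3. Inner try completes normally; outer `except` is skipped.
Result: [29]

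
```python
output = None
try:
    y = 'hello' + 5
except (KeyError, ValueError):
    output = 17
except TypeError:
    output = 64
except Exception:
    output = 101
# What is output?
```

Step-by-step execution trace:
1. `y = 'hello' + 5` raises TypeError.
2. `except (KeyError, ValueError)` does not match TypeError; skipped.
3. `except TypeError` matches (exact type match) → output = 64.
4. `except Exception` is not reached.
Result: 64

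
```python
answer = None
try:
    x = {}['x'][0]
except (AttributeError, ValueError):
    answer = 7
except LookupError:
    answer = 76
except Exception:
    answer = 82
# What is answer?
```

Step-by-step execution trace:
1. `x = {}['x'][0]` raises KeyError.
2. `except (AttributeError, ValueError)` does not match KeyError; skipped.
3. `except LookupError` matches (KeyError is a subclass of LookupError) → answer = 76.
4. `except Exception` is not reached.
Result: 76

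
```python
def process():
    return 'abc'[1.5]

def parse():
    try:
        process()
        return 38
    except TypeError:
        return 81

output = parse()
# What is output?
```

Step-by-step execution trace:
1. `parse()` calls `process()`.
2. `process()` evaluates `'abc'[1.5]`, which raises TypeError; it propagates to the caller.
3. `return 38` is not reached.
4. `except TypeError` in parse matches → returns 81.
5. output = 81.
Result: 81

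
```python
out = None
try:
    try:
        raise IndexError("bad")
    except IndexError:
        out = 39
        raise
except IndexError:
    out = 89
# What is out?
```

Step-by-step execution trace:
1. Inner try: `raise IndexError("bad")` raises IndexError.
2. Inner `except IndexError` matches → out = 39.
3. bare `raise` re-raises the same IndexError.
4. Outer `except IndexError` matches → out = 89.
Result: 89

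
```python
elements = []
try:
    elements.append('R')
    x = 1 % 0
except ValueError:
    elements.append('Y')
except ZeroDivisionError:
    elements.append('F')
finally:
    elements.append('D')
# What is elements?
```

Step-by-step execution trace:
1. try: `elements.append('R')` → elements = ['R'].
2. `x = 1 % 0` raises ZeroDivisionError.
3. `except ValueError` does not match ZeroDivisionError; skipped.
4. `except ZeroDivisionError` matches → `elements.append('F')` → elements = ['R', 'F'].
5. finally always runs: `elements.append('D')` → elements = ['R', 'F', 'D'].
Result: ['R', 'F', 'D']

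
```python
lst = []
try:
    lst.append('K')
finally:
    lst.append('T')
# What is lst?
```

Step-by-step execution trace:
1. try: `lst.append('K')` → lst = ['K'].
2. The try body completes without raising.
3. finally always runs: `lst.append('T')` → lst = ['K', 'T'].
Result: ['K', 'T']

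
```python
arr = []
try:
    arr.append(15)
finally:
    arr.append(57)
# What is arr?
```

Step-by-step execution trace:
1. try: `arr.append(15)` → arr = [15].
2. The try body completes without raising.
3. finally always runs: `arr.append(57)` → arr = [15, 57].
Result: [15, 57]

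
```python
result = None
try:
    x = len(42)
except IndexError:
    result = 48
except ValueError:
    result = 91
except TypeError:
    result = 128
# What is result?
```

Step-by-step execution trace:
1. `x = len(42)` raises TypeError.
2. `except IndexError` does not match TypeError; skipped.
3. `except ValueError` does not match TypeError; skipped.
4. `except TypeError` matches → result = 128.
Result: 128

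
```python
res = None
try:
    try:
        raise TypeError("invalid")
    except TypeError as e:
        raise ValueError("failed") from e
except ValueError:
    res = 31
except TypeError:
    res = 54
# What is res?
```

Step-by-step execution trace:
1. Inner try raises TypeError; inner `except TypeError as e` catches it.
2. `raise ValueError(...) from e` raises ValueError (TypeError is attached as __cause__, but only ValueError is active).
3. Outer `except ValueError` matches → res = 31.
4. `except TypeError` is not reached.
Result: 31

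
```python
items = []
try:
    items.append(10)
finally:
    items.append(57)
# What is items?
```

Step-by-step execution trace:
1. try: `items.append(10)` → items = [10].
2. The try body completes without raising.
3. finally always runs: `items.append(57)` → items = [10, 57].
Result: [10, 57]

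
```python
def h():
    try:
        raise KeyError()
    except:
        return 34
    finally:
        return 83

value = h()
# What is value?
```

Step-by-step execution trace:
1. `h()` enters try: `raise KeyError()` raises KeyError.
2. bare `except` matches → `return 34` sets pending return value 34.
3. Before returning, `finally: return 83` runs and overrides the pending return.
4. h() returns 83 → value = 83.
Result: 83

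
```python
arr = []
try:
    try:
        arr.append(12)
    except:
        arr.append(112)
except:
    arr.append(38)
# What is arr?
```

Step-by-step execution trace:
1. Inner try: `arr.append(12)` → arr = [12]. No exception raised.
2. Inner `except` is skipped.
3. Inner try completes normally; outer `except` is skipped.
Result: [12]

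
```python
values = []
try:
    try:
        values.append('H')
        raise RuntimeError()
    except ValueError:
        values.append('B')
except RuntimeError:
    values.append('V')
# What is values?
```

Step-by-step execution trace:
1. Inner try: `values.append('H')` → values = ['H'].
2. `raise RuntimeError()` raises RuntimeError.
3. Inner `except ValueError` does not match RuntimeError; exception propagates to outer try.
4. Outer `except RuntimeError` matches → `values.append('V')` → values = ['H', 'V'].
Result: ['H', 'V']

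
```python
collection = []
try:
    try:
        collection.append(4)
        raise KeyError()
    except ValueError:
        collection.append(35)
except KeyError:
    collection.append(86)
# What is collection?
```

Step-by-step execution trace:
1. Inner try: `collection.append(4)` → collection = [4].
2. `raise KeyError()` raises KeyError.
3. Inner `except ValueError` does not match KeyError; exception propagates to outer try.
4. Outer `except KeyError` matches → `collection.append(86)` → collection = [4, 86].
Result: [4, 86]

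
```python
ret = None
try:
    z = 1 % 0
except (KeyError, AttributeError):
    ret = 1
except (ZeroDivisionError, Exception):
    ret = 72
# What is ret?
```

Step-by-step execution trace:
1. `z = 1 % 0` raises ZeroDivisionError.
2. `except (KeyError, AttributeError)` does not match ZeroDivisionError; skipped.
3. `except (ZeroDivisionError, Exception)` matches (ZeroDivisionError is in the tuple) → ret = 72.
Result: 72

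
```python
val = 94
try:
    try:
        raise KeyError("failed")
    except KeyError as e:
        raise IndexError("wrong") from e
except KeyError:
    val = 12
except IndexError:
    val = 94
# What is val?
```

Step-by-step execution trace:
1. Inner try raises KeyError; inner `except KeyError as e` catches it.
2. `raise IndexError(...) from e` raises IndexError (KeyError is attached as __cause__, but only IndexError is active).
3. Outer `except KeyError` does not match IndexError; skipped.
4. Outer `except IndexError` matches → val = 94.
Result: 94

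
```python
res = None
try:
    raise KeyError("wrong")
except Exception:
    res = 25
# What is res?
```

Step-by-step execution trace:
1. `raise KeyError(...)` raises KeyError.
2. `except Exception` matches (KeyError is a subclass of Exception) → res = 25.
Result: 25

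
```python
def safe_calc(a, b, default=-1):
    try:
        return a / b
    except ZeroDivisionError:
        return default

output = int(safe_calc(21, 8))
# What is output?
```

Step-by-step execution trace:
1. `safe_calc(21, 8)` enters try: `return 21 / 8` → returns 2.625. No exception raised.
2. `except ZeroDivisionError` is skipped.
3. `int(2.625)` → 2 → output = 2.
Result: 2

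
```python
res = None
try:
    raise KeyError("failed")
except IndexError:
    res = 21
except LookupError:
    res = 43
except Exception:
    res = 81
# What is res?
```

Step-by-step execution trace:
1. `raise KeyError(...)` raises KeyError.
2. `except IndexError` does not match (KeyError is not a subclass of IndexError); skipped.
3. `except LookupError` matches (KeyError is a subclass of LookupError) → res = 43.
4. `except Exception` is not reached.
Result: 43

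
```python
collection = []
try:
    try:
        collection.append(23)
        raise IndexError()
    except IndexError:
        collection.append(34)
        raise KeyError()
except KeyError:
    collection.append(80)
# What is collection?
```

Step-by-step execution trace:
1. Inner try: `collection.append(23)` → collection = [23].
2. `raise IndexError()` raises IndexError.
3. Inner `except IndexError` matches → `collection.append(34)` → collection = [23, 34].
4. `raise KeyError()` raises KeyError; propagates to outer try.
5. Outer `except KeyError` matches → `collection.append(80)` → collection = [23, 34, 80].
Result: [23, 34, 80]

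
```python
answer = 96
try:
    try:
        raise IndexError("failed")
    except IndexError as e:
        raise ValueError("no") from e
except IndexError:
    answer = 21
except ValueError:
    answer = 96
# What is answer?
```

Step-by-step execution trace:
1. Inner try raises IndexError; inner `except IndexError as e` catches it.
2. `raise ValueError(...) from e` raises ValueError (IndexError is attached as __cause__, but only ValueError is active).
3. Outer `except IndexError` does not match ValueError; skipped.
4. Outer `except ValueError` matches → answer = 96.
Result: 96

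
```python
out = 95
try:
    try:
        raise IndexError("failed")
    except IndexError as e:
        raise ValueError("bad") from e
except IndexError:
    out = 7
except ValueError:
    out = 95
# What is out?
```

Step-by-step execution trace:
1. Inner try raises IndexError; inner `except IndexError as e` catches it.
2. `raise ValueError(...) from e` raises ValueError (IndexError is attached as __cause__, but only ValueError is active).
3. Outer `except IndexError` does not match ValueError; skipped.
4. Outer `except ValueError` matches → out = 95.
Result: 95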